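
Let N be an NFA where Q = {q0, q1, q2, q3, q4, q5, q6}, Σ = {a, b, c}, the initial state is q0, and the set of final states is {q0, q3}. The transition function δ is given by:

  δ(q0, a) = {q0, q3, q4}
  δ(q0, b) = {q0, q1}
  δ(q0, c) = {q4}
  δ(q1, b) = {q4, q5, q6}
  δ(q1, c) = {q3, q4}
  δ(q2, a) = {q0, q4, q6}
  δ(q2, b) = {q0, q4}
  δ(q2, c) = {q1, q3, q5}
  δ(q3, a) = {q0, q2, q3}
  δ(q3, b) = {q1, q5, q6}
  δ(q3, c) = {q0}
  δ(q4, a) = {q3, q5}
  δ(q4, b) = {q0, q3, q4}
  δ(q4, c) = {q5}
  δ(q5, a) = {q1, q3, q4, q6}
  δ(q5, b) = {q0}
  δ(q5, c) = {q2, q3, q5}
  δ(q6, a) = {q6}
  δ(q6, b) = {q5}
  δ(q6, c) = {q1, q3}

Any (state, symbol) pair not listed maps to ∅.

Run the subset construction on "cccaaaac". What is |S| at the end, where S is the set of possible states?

Start in {q0}.
Read 'c': q0→{q4}; now {q4}.
Read 'c': q4→{q5}; now {q5}.
Read 'c': q5→{q2, q3, q5}; now {q2, q3, q5}.
Read 'a': q2→{q0, q4, q6}, q3→{q0, q2, q3}, q5→{q1, q3, q4, q6}; now {q0, q1, q2, q3, q4, q6}.
Read 'a': q0→{q0, q3, q4}, q1→∅, q2→{q0, q4, q6}, q3→{q0, q2, q3}, q4→{q3, q5}, q6→{q6}; now {q0, q2, q3, q4, q5, q6}.
Read 'a': q0→{q0, q3, q4}, q2→{q0, q4, q6}, q3→{q0, q2, q3}, q4→{q3, q5}, q5→{q1, q3, q4, q6}, q6→{q6}; now {q0, q1, q2, q3, q4, q5, q6}.
Read 'a': q0→{q0, q3, q4}, q1→∅, q2→{q0, q4, q6}, q3→{q0, q2, q3}, q4→{q3, q5}, q5→{q1, q3, q4, q6}, q6→{q6}; now {q0, q1, q2, q3, q4, q5, q6}.
Read 'c': q0→{q4}, q1→{q3, q4}, q2→{q1, q3, q5}, q3→{q0}, q4→{q5}, q5→{q2, q3, q5}, q6→{q1, q3}; now {q0, q1, q2, q3, q4, q5}.
That set has 6 states.

6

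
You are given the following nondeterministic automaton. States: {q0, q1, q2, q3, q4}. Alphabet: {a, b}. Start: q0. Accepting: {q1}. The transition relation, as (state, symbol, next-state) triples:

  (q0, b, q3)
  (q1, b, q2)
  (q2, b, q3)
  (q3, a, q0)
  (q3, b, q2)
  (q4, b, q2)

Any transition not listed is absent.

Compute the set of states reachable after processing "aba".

Start in {q0}.
Read 'a': {q0} → ∅.
The set is empty and remains empty for the remaining 2 symbols.

∅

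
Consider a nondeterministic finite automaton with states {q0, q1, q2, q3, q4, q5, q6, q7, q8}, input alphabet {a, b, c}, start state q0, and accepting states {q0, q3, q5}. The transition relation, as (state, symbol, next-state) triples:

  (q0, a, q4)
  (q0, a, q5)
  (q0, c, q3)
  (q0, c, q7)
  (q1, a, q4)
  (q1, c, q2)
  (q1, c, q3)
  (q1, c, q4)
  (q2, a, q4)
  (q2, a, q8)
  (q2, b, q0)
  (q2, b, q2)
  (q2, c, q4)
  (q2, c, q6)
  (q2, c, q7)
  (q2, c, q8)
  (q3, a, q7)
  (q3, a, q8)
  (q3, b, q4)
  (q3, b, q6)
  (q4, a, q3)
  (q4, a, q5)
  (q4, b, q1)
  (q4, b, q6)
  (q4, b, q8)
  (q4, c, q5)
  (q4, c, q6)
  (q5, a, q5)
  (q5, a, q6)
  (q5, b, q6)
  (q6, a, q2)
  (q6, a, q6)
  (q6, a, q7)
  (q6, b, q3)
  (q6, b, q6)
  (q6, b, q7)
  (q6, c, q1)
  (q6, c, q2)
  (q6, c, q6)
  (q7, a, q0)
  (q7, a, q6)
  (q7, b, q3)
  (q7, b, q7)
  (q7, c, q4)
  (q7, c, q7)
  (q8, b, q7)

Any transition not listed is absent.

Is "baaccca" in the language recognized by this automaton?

No

Start in {q0}.
Read 'b': {q0} → ∅.
The set is empty and remains empty for the remaining 6 symbols.
The final set ∅ contains no accepting state.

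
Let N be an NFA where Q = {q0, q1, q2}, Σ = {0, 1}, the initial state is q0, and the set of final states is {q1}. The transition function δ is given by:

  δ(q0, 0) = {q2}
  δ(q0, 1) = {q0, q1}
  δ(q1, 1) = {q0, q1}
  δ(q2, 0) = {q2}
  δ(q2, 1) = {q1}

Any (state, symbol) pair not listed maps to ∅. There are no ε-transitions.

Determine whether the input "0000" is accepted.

Start in {q0}.
Read '0': {q0} → {q2}.
Read '0': {q2} → {q2}.
Read '0': {q2} → {q2}.
Read '0': {q2} → {q2}.
The final set {q2} contains no accepting state.

No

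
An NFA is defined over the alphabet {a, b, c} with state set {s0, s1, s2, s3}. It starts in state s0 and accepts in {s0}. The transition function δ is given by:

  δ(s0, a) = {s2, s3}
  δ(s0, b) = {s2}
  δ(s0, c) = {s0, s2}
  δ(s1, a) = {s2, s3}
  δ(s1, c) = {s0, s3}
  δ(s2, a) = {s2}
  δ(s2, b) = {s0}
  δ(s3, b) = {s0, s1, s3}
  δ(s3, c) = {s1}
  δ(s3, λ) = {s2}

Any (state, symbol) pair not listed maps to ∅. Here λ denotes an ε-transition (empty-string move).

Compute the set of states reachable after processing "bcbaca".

Start in {s0}.
Read 'b': {s0} → {s2}.
Read 'c': {s2} → ∅.
The set is empty and remains empty for the remaining 4 symbols.

∅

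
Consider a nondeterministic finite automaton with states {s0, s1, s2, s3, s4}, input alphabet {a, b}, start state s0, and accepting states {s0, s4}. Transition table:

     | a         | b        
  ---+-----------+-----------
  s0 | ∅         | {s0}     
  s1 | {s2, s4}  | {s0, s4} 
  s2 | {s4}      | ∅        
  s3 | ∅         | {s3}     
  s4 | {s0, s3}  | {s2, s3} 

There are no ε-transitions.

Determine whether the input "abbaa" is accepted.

No

Start in {s0}.
Read 'a': {s0} → ∅.
The set is empty and remains empty for the remaining 4 symbols.
The final set ∅ contains no accepting state.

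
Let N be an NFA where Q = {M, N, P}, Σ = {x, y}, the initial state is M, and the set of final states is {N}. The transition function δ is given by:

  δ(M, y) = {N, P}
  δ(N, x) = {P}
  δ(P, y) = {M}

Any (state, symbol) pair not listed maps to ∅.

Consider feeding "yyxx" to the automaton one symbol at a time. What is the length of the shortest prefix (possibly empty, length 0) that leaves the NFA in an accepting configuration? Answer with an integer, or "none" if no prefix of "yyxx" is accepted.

Start in {M}.
Read 'y': M→{N, P}; now {N, P}.
None of the earlier sets intersect F, but {N, P} does.

1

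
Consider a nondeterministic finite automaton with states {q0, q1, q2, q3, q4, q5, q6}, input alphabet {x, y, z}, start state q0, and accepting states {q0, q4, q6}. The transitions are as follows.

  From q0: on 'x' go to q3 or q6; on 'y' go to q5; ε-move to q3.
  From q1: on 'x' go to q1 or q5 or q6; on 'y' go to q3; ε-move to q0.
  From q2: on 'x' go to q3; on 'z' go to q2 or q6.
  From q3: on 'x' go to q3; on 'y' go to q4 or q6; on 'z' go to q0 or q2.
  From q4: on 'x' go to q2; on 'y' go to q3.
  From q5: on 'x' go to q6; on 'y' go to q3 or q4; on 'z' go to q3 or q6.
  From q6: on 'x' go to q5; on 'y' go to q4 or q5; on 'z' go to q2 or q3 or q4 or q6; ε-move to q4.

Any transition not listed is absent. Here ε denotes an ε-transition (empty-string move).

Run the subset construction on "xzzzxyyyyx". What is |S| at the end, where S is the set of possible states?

Start: ε-closure({q0}) = {q0, q3}.
Read 'x': q0→{q3, q6}, q3→{q3}; union {q3, q6}; ε-closure = {q3, q4, q6}.
Read 'z': q3→{q0, q2}, q4→∅, q6→{q2, q3, q4, q6}; now {q0, q2, q3, q4, q6}.
Read 'z': q0→∅, q2→{q2, q6}, q3→{q0, q2}, q4→∅, q6→{q2, q3, q4, q6}; now {q0, q2, q3, q4, q6}.
Read 'z': q0→∅, q2→{q2, q6}, q3→{q0, q2}, q4→∅, q6→{q2, q3, q4, q6}; now {q0, q2, q3, q4, q6}.
Read 'x': q0→{q3, q6}, q2→{q3}, q3→{q3}, q4→{q2}, q6→{q5}; union {q2, q3, q5, q6}; ε-closure = {q2, q3, q4, q5, q6}.
Read 'y': q2→∅, q3→{q4, q6}, q4→{q3}, q5→{q3, q4}, q6→{q4, q5}; now {q3, q4, q5, q6}.
Read 'y': q3→{q4, q6}, q4→{q3}, q5→{q3, q4}, q6→{q4, q5}; now {q3, q4, q5, q6}.
Read 'y': q3→{q4, q6}, q4→{q3}, q5→{q3, q4}, q6→{q4, q5}; now {q3, q4, q5, q6}.
Read 'y': q3→{q4, q6}, q4→{q3}, q5→{q3, q4}, q6→{q4, q5}; now {q3, q4, q5, q6}.
Read 'x': q3→{q3}, q4→{q2}, q5→{q6}, q6→{q5}; union {q2, q3, q5, q6}; ε-closure = {q2, q3, q4, q5, q6}.
That set has 5 states.

5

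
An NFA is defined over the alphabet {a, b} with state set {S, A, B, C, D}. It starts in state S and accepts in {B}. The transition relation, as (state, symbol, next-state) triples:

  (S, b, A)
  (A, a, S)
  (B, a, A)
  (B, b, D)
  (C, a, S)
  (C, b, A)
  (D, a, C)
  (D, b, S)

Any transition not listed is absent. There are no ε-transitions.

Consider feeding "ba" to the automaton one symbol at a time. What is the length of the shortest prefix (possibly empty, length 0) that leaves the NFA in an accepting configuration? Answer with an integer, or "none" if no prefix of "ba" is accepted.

none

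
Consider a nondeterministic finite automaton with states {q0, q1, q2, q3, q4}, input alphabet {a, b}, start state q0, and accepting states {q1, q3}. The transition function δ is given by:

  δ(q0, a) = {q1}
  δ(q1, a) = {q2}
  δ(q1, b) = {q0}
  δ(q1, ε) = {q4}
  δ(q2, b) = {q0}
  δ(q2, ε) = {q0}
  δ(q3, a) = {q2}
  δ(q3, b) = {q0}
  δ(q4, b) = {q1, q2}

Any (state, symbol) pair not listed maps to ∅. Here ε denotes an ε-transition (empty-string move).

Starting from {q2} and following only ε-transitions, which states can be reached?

Begin with {q2}.
ε-move q2 → q0; add q0.

{q0, q2}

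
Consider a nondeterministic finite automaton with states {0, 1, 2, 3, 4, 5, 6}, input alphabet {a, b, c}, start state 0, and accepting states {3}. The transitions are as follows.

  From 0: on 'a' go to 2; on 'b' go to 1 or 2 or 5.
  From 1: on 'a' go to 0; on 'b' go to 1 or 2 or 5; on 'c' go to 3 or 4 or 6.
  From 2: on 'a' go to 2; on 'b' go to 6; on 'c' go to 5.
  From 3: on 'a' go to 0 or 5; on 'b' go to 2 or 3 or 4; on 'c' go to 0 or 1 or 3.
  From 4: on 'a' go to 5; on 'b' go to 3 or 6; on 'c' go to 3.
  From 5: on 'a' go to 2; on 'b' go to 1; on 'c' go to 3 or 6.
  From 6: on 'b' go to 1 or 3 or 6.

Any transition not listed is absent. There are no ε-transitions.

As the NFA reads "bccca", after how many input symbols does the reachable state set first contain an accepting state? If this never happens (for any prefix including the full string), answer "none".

2

Start in {0}.
Read 'b': 0→{1, 2, 5}; now {1, 2, 5}.
Read 'c': 1→{3, 4, 6}, 2→{5}, 5→{3, 6}; now {3, 4, 5, 6}.
None of the earlier sets intersect F, but {3, 4, 5, 6} does.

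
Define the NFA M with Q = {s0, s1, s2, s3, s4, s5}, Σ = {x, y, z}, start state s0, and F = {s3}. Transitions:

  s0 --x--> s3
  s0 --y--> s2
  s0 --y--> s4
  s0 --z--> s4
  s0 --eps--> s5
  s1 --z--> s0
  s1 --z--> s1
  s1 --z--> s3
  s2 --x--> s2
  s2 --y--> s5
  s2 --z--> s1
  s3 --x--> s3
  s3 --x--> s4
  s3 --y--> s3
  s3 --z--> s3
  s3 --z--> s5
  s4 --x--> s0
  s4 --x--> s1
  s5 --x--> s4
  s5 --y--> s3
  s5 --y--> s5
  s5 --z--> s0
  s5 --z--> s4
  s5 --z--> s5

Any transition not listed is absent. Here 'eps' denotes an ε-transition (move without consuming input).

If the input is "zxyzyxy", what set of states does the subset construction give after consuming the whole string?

Start: ε-closure({s0}) = {s0, s5}.
Read 'z': {s0, s5} → {s0, s4, s5}.
Read 'x': {s0, s4, s5} → {s0, s1, s3, s4, s5}.
Read 'y': {s0, s1, s3, s4, s5} → {s2, s3, s4, s5}.
Read 'z': {s2, s3, s4, s5} → {s0, s1, s3, s4, s5}.
Read 'y': {s0, s1, s3, s4, s5} → {s2, s3, s4, s5}.
Read 'x': {s2, s3, s4, s5} → {s0, s1, s2, s3, s4, s5}.
Read 'y': {s0, s1, s2, s3, s4, s5} → {s2, s3, s4, s5}.

{s2, s3, s4, s5}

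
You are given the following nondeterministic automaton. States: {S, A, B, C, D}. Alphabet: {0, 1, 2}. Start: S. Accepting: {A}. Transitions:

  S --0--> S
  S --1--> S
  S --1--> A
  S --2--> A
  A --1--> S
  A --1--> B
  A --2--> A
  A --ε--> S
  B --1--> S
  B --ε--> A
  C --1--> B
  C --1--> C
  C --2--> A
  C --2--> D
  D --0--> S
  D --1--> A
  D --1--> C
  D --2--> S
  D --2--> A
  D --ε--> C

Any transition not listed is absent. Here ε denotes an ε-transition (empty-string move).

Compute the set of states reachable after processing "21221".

{S, A, B}

Start in {S}.
Read '2': {S} → {S, A}.
Read '1': {S, A} → {S, A, B}.
Read '2': {S, A, B} → {S, A}.
Read '2': {S, A} → {S, A}.
Read '1': {S, A} → {S, A, B}.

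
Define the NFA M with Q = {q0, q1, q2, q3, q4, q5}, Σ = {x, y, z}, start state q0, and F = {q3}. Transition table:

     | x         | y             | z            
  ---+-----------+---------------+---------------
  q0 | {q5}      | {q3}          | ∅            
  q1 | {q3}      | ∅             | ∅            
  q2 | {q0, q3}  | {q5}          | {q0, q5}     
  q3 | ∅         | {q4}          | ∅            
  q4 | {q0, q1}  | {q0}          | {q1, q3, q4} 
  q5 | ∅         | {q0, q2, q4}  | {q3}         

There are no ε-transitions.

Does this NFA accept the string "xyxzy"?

Start in {q0}.
Read 'x': q0→{q5}; now {q5}.
Read 'y': q5→{q0, q2, q4}; now {q0, q2, q4}.
Read 'x': q0→{q5}, q2→{q0, q3}, q4→{q0, q1}; now {q0, q1, q3, q5}.
Read 'z': q0→∅, q1→∅, q3→∅, q5→{q3}; now {q3}.
Read 'y': q3→{q4}; now {q4}.
The final set {q4} contains no accepting state.

No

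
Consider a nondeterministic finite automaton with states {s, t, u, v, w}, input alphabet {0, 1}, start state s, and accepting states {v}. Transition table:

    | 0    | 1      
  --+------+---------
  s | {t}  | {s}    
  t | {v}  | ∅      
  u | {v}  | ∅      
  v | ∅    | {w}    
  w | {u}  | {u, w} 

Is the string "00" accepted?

Yes

Start in {s}.
Read '0': {s} → {t}.
Read '0': {t} → {v}.
The final set {v} contains the accepting state v.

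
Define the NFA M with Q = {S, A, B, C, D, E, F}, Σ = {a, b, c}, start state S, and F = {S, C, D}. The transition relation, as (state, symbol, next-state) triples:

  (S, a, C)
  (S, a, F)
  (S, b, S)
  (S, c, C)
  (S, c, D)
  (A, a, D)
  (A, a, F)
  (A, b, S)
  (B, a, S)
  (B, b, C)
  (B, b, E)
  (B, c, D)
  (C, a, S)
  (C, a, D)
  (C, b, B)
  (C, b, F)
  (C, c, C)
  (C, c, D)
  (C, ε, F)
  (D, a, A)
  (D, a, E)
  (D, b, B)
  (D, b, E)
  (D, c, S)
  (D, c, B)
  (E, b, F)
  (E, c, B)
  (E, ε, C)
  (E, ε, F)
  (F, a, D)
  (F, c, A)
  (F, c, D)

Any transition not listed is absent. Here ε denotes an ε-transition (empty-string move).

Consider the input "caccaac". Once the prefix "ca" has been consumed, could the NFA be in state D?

Yes

Start in {S}.
Read 'c': S→{C, D}; union {C, D}; ε-closure = {C, D, F}.
Read 'a': C→{S, D}, D→{A, E}, F→{D}; union {S, A, D, E}; ε-closure = {S, A, C, D, E, F}.
State D is in {S, A, C, D, E, F}.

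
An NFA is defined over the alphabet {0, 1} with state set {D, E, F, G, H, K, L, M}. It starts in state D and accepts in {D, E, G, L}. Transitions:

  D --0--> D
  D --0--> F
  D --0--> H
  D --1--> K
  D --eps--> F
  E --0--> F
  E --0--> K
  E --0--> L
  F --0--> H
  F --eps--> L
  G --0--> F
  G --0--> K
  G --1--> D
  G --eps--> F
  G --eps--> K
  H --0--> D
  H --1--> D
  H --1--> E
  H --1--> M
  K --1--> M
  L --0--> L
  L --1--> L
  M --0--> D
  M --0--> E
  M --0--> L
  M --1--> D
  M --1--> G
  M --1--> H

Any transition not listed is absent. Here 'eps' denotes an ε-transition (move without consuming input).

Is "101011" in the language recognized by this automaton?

Yes

Start: ε-closure({D}) = {D, F, L}.
Read '1': D→{K}, F→∅, L→{L}; now {K, L}.
Read '0': K→∅, L→{L}; now {L}.
Read '1': L→{L}; now {L}.
Read '0': L→{L}; now {L}.
Read '1': L→{L}; now {L}.
Read '1': L→{L}; now {L}.
The final set {L} contains the accepting state L.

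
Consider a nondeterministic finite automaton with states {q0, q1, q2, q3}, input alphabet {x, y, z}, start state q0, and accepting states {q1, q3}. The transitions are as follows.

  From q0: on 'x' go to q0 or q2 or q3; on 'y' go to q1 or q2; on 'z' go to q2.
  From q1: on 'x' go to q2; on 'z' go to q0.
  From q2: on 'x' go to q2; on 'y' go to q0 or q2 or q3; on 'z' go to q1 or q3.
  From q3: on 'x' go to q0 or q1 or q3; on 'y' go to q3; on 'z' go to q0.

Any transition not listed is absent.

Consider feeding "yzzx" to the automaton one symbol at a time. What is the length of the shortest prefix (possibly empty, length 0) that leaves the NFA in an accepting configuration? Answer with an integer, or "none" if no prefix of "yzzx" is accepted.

1

Start in {q0}.
Read 'y': q0→{q1, q2}; now {q1, q2}.
None of the earlier sets intersect F, but {q1, q2} does.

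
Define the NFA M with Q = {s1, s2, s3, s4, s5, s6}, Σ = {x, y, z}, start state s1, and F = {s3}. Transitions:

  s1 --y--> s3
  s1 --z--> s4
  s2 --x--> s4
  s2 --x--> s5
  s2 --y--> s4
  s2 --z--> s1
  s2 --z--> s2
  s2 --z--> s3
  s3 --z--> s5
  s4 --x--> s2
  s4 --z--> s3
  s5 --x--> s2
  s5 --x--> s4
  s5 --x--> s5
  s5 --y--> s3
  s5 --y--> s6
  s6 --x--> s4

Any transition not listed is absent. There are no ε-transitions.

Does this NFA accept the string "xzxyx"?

No

Start in {s1}.
Read 'x': s1→∅; now ∅.
The set is empty and remains empty for the remaining 4 symbols.
The final set ∅ contains no accepting state.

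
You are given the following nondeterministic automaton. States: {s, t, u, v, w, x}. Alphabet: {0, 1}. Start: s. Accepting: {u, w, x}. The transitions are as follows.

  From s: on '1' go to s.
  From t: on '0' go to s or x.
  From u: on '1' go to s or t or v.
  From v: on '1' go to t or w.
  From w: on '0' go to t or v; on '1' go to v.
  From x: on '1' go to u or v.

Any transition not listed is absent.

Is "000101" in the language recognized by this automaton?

No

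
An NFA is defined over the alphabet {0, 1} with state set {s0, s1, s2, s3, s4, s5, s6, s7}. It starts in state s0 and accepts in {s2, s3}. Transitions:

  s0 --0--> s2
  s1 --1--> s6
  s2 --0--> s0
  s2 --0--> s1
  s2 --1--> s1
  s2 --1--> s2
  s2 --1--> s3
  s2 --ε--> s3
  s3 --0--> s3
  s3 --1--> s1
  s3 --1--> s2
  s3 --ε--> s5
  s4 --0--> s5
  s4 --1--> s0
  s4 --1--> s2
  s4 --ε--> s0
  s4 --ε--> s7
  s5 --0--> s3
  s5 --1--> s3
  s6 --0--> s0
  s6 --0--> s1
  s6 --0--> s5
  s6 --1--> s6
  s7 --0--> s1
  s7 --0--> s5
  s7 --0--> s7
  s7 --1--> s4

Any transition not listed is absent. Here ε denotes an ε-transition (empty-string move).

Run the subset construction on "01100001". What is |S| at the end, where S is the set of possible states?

4

Start in {s0}.
Read '0': s0→{s2}; union {s2}; ε-closure = {s2, s3, s5}.
Read '1': s2→{s1, s2, s3}, s3→{s1, s2}, s5→{s3}; union {s1, s2, s3}; ε-closure = {s1, s2, s3, s5}.
Read '1': s1→{s6}, s2→{s1, s2, s3}, s3→{s1, s2}, s5→{s3}; union {s1, s2, s3, s6}; ε-closure = {s1, s2, s3, s5, s6}.
Read '0': s1→∅, s2→{s0, s1}, s3→{s3}, s5→{s3}, s6→{s0, s1, s5}; now {s0, s1, s3, s5}.
Read '0': s0→{s2}, s1→∅, s3→{s3}, s5→{s3}; union {s2, s3}; ε-closure = {s2, s3, s5}.
Read '0': s2→{s0, s1}, s3→{s3}, s5→{s3}; union {s0, s1, s3}; ε-closure = {s0, s1, s3, s5}.
Read '0': s0→{s2}, s1→∅, s3→{s3}, s5→{s3}; union {s2, s3}; ε-closure = {s2, s3, s5}.
Read '1': s2→{s1, s2, s3}, s3→{s1, s2}, s5→{s3}; union {s1, s2, s3}; ε-closure = {s1, s2, s3, s5}.
That set has 4 states.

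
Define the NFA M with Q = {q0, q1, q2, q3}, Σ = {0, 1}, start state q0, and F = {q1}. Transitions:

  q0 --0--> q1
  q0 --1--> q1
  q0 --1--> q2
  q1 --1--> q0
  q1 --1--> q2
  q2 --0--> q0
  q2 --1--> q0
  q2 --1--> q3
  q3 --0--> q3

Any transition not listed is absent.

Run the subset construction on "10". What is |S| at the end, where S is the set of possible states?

1

Start in {q0}.
Read '1': q0→{q1, q2}; now {q1, q2}.
Read '0': q1→∅, q2→{q0}; now {q0}.
That set has 1 state.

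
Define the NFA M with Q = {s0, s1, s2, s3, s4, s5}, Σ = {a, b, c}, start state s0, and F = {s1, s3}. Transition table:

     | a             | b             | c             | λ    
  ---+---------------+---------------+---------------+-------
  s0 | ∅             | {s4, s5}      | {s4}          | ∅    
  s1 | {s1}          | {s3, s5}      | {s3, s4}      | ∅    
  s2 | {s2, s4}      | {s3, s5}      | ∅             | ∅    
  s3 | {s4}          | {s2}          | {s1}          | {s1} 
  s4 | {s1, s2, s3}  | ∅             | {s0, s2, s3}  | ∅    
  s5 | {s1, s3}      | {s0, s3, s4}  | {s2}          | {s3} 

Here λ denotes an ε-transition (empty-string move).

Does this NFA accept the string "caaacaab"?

Start in {s0}.
Read 'c': s0→{s4}; now {s4}.
Read 'a': s4→{s1, s2, s3}; now {s1, s2, s3}.
Read 'a': s1→{s1}, s2→{s2, s4}, s3→{s4}; now {s1, s2, s4}.
Read 'a': s1→{s1}, s2→{s2, s4}, s4→{s1, s2, s3}; now {s1, s2, s3, s4}.
Read 'c': s1→{s3, s4}, s2→∅, s3→{s1}, s4→{s0, s2, s3}; now {s0, s1, s2, s3, s4}.
Read 'a': s0→∅, s1→{s1}, s2→{s2, s4}, s3→{s4}, s4→{s1, s2, s3}; now {s1, s2, s3, s4}.
Read 'a': s1→{s1}, s2→{s2, s4}, s3→{s4}, s4→{s1, s2, s3}; now {s1, s2, s3, s4}.
Read 'b': s1→{s3, s5}, s2→{s3, s5}, s3→{s2}, s4→∅; union {s2, s3, s5}; ε-closure = {s1, s2, s3, s5}.
The final set {s1, s2, s3, s5} contains the accepting states s1, s3.

Yes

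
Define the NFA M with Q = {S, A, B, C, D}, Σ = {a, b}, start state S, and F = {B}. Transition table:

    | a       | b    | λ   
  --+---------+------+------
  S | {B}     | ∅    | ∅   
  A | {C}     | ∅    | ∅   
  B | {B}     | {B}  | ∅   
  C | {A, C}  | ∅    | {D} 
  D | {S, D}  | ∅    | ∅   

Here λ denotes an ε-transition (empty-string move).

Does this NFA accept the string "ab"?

Yes

Start in {S}.
Read 'a': S→{B}; now {B}.
Read 'b': B→{B}; now {B}.
The final set {B} contains the accepting state B.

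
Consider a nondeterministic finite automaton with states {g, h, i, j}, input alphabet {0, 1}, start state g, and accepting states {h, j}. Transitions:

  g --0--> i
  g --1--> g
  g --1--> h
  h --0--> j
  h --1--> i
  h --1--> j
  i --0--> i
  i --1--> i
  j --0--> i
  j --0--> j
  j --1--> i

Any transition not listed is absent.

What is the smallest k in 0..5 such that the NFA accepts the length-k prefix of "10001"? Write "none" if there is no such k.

Start in {g}.
Read '1': g→{g, h}; now {g, h}.
None of the earlier sets intersect F, but {g, h} does.

1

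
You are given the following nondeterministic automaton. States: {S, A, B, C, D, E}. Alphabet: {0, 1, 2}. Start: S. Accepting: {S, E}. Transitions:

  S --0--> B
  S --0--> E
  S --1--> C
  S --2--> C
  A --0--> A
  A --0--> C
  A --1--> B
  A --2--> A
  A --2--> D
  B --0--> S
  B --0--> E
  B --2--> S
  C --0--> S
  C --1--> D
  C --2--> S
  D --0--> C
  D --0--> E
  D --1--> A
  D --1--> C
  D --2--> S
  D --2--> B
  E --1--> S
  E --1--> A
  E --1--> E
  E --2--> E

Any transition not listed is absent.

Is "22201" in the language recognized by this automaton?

No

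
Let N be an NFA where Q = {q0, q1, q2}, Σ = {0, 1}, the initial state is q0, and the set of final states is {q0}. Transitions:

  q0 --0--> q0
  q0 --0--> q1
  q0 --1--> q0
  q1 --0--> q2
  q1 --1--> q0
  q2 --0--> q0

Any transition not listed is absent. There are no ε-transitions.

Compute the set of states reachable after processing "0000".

{q0, q1, q2}

Start in {q0}.
Read '0': {q0} → {q0, q1}.
Read '0': {q0, q1} → {q0, q1, q2}.
Read '0': {q0, q1, q2} → {q0, q1, q2}.
Read '0': {q0, q1, q2} → {q0, q1, q2}.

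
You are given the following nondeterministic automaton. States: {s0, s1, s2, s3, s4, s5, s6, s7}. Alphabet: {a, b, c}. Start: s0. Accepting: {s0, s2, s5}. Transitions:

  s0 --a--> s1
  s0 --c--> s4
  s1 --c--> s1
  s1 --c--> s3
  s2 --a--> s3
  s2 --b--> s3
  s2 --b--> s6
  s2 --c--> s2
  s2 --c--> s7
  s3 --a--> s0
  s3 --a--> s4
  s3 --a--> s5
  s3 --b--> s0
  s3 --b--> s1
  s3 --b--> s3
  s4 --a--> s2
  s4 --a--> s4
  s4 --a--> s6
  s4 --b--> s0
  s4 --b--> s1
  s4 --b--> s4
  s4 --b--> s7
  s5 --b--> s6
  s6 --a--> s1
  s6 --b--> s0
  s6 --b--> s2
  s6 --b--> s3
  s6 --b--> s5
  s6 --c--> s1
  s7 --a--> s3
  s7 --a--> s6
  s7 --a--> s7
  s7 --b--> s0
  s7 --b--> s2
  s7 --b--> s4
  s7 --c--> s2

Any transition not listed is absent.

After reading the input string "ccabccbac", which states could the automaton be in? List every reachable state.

Start in {s0}.
Read 'c': {s0} → {s4}.
Read 'c': {s4} → ∅.
The set is empty and remains empty for the remaining 7 symbols.

∅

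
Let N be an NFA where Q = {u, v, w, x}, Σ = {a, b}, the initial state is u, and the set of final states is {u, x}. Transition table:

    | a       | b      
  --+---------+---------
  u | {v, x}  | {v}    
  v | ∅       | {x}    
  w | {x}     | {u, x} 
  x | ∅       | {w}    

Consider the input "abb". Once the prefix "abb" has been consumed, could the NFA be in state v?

Start in {u}.
Read 'a': u→{v, x}; now {v, x}.
Read 'b': v→{x}, x→{w}; now {w, x}.
Read 'b': w→{u, x}, x→{w}; now {u, w, x}.
State v is not in {u, w, x}.

No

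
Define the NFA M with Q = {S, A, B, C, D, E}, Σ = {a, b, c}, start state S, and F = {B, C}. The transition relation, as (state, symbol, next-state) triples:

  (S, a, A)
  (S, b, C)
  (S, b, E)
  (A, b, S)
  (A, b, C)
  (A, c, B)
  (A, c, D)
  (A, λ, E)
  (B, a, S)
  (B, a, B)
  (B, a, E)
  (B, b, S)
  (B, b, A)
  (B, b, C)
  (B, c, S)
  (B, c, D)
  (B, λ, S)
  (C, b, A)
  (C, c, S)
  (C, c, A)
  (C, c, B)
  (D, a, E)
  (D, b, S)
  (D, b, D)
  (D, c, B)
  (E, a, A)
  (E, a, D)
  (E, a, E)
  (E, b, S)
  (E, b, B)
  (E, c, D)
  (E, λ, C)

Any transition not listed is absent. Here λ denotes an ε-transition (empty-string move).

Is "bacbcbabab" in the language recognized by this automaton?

Start in {S}.
Read 'b': S→{C, E}; now {C, E}.
Read 'a': C→∅, E→{A, D, E}; union {A, D, E}; ε-closure = {A, C, D, E}.
Read 'c': A→{B, D}, C→{S, A, B}, D→{B}, E→{D}; union {S, A, B, D}; ε-closure = {S, A, B, C, D, E}.
Read 'b': S→{C, E}, A→{S, C}, B→{S, A, C}, C→{A}, D→{S, D}, E→{S, B}; now {S, A, B, C, D, E}.
Read 'c': S→∅, A→{B, D}, B→{S, D}, C→{S, A, B}, D→{B}, E→{D}; union {S, A, B, D}; ε-closure = {S, A, B, C, D, E}.
Read 'b': S→{C, E}, A→{S, C}, B→{S, A, C}, C→{A}, D→{S, D}, E→{S, B}; now {S, A, B, C, D, E}.
Read 'a': S→{A}, A→∅, B→{S, B, E}, C→∅, D→{E}, E→{A, D, E}; union {S, A, B, D, E}; ε-closure = {S, A, B, C, D, E}.
Read 'b': S→{C, E}, A→{S, C}, B→{S, A, C}, C→{A}, D→{S, D}, E→{S, B}; now {S, A, B, C, D, E}.
Read 'a': S→{A}, A→∅, B→{S, B, E}, C→∅, D→{E}, E→{A, D, E}; union {S, A, B, D, E}; ε-closure = {S, A, B, C, D, E}.
Read 'b': S→{C, E}, A→{S, C}, B→{S, A, C}, C→{A}, D→{S, D}, E→{S, B}; now {S, A, B, C, D, E}.
The final set {S, A, B, C, D, E} contains the accepting states B, C.

Yes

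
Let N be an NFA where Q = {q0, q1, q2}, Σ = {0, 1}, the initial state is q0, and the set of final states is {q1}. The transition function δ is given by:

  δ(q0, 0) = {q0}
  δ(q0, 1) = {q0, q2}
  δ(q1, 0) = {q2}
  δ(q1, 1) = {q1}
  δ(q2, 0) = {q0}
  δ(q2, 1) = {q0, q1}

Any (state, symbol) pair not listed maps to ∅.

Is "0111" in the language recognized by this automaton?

Start in {q0}.
Read '0': q0→{q0}; now {q0}.
Read '1': q0→{q0, q2}; now {q0, q2}.
Read '1': q0→{q0, q2}, q2→{q0, q1}; now {q0, q1, q2}.
Read '1': q0→{q0, q2}, q1→{q1}, q2→{q0, q1}; now {q0, q1, q2}.
The final set {q0, q1, q2} contains the accepting state q1.

Yes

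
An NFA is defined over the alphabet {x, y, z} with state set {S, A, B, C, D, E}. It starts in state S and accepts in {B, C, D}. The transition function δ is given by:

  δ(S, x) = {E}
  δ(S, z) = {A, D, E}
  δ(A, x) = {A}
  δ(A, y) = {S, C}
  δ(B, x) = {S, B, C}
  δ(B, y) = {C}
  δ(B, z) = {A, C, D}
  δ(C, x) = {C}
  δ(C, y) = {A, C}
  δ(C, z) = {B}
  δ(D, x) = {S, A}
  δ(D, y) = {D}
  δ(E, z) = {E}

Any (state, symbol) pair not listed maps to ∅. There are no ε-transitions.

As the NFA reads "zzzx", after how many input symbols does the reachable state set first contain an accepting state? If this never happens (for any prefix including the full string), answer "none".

1

Start in {S}.
Read 'z': S→{A, D, E}; now {A, D, E}.
None of the earlier sets intersect F, but {A, D, E} does.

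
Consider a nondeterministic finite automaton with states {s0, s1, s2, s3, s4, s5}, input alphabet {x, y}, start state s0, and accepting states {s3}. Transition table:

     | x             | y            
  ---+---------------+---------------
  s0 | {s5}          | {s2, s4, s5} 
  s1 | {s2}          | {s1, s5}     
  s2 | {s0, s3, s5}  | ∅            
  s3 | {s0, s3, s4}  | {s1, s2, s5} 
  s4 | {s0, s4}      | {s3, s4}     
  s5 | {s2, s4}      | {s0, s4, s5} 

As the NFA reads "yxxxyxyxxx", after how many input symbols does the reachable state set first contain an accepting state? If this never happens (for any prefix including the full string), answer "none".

2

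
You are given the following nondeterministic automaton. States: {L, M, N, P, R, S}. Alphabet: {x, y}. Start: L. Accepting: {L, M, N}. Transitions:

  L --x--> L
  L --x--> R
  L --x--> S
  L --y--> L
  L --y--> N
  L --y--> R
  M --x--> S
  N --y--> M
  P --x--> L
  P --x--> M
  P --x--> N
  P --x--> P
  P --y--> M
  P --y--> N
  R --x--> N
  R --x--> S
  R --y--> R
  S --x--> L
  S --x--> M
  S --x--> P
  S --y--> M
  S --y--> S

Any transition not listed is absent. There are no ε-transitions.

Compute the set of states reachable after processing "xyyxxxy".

{L, M, N, R, S}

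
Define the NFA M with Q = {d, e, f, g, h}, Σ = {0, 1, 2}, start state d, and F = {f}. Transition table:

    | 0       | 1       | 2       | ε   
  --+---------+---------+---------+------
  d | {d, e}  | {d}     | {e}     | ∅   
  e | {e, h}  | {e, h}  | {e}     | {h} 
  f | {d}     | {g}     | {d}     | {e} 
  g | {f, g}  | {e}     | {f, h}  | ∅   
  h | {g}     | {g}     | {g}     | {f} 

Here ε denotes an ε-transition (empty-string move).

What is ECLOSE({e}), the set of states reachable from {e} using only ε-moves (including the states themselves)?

Begin with {e}.
ε-move e → h; add h.
ε-move h → f; add f.

{e, f, h}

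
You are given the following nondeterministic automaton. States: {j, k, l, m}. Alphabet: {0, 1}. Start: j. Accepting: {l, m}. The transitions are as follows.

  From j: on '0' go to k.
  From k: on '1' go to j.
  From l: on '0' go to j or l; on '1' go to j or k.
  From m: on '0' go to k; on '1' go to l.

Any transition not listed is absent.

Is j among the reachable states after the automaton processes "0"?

Start in {j}.
Read '0': j→{k}; now {k}.
State j is not in {k}.

No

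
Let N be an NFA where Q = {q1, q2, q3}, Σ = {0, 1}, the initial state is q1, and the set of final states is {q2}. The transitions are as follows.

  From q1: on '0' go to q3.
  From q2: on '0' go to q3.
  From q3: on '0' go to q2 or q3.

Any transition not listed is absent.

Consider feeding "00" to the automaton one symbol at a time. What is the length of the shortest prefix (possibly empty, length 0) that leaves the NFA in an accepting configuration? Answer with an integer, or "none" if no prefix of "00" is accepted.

2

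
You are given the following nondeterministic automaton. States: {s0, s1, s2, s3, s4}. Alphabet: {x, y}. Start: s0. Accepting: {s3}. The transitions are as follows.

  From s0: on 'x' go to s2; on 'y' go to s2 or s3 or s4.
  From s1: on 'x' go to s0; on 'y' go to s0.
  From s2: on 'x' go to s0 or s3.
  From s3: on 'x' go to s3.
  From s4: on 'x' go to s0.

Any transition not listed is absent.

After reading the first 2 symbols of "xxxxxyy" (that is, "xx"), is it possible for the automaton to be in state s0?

Start in {s0}.
Read 'x': s0→{s2}; now {s2}.
Read 'x': s2→{s0, s3}; now {s0, s3}.
State s0 is in {s0, s3}.

Yes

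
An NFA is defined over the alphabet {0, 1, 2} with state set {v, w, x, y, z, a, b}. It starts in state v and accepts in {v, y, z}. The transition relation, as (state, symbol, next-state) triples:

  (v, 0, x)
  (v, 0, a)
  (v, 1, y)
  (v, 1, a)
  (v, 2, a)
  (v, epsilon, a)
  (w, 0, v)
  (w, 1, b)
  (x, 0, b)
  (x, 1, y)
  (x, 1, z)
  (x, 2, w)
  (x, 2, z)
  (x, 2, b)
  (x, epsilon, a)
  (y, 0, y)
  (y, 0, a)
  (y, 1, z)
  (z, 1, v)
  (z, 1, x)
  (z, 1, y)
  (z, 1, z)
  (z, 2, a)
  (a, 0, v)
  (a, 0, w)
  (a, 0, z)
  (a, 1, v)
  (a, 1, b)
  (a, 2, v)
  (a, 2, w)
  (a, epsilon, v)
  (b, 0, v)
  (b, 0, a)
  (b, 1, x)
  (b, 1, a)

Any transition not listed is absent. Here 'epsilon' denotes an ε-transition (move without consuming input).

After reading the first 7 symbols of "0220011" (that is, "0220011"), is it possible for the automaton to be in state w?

No

Start: ε-closure({v}) = {v, a}.
Read '0': {v, a} → {v, w, x, z, a}.
Read '2': {v, w, x, z, a} → {v, w, z, a, b}.
Read '2': {v, w, z, a, b} → {v, w, a}.
Read '0': {v, w, a} → {v, w, x, z, a}.
Read '0': {v, w, x, z, a} → {v, w, x, z, a, b}.
Read '1': {v, w, x, z, a, b} → {v, x, y, z, a, b}.
Read '1': {v, x, y, z, a, b} → {v, x, y, z, a, b}.
State w is not in {v, x, y, z, a, b}.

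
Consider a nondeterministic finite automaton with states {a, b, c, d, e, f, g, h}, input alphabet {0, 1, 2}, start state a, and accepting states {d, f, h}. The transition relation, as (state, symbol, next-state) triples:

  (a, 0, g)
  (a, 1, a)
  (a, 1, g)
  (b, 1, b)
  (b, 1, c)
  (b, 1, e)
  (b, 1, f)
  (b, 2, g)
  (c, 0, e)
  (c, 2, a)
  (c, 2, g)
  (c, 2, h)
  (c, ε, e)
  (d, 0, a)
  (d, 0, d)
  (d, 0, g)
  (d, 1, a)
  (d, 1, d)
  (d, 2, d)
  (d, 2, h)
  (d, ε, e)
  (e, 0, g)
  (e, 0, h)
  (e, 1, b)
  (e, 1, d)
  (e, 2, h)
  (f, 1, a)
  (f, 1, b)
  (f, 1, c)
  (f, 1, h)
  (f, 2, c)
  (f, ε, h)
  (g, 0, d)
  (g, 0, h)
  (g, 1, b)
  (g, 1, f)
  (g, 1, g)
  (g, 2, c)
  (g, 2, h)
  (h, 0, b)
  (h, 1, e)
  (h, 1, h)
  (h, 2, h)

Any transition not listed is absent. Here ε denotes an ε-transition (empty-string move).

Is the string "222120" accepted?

No

Start in {a}.
Read '2': {a} → ∅.
The set is empty and remains empty for the remaining 5 symbols.
The final set ∅ contains no accepting state.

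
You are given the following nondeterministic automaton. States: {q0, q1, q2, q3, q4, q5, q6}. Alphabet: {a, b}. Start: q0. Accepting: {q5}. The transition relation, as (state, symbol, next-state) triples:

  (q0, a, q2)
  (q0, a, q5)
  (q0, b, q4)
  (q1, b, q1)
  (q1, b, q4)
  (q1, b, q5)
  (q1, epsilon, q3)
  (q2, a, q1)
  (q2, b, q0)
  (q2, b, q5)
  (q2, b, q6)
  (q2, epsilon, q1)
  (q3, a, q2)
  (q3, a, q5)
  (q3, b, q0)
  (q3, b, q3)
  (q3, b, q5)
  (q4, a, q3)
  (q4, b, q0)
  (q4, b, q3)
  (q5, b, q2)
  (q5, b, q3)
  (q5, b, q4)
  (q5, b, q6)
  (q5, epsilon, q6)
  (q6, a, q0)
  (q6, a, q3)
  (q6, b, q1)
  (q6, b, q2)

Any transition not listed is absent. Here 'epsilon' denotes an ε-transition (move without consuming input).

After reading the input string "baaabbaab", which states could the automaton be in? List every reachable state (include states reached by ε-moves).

{q0, q1, q2, q3, q4, q5, q6}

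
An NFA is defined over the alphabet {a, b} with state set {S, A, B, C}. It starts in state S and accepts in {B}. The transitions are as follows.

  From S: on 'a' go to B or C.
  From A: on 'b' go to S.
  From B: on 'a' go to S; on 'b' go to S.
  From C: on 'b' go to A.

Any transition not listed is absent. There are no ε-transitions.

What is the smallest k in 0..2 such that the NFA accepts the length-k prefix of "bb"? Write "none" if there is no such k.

none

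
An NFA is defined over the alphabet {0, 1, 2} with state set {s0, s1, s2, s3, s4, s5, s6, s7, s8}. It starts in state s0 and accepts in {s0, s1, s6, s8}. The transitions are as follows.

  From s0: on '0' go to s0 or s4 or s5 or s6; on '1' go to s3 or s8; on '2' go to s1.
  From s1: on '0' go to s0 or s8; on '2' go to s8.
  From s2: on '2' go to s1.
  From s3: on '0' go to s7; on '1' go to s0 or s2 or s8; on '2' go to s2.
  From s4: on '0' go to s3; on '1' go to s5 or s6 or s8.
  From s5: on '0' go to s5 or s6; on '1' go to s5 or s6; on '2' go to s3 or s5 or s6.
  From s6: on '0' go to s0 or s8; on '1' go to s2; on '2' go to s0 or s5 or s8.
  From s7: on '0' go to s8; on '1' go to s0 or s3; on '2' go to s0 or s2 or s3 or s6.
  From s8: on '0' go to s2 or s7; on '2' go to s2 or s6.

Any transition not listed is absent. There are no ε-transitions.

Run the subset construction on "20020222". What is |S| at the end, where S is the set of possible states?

7

Start in {s0}.
Read '2': {s0} → {s1}.
Read '0': {s1} → {s0, s8}.
Read '0': {s0, s8} → {s0, s2, s4, s5, s6, s7}.
Read '2': {s0, s2, s4, s5, s6, s7} → {s0, s1, s2, s3, s5, s6, s8}.
Read '0': {s0, s1, s2, s3, s5, s6, s8} → {s0, s2, s4, s5, s6, s7, s8}.
Read '2': {s0, s2, s4, s5, s6, s7, s8} → {s0, s1, s2, s3, s5, s6, s8}.
Read '2': {s0, s1, s2, s3, s5, s6, s8} → {s0, s1, s2, s3, s5, s6, s8}.
Read '2': {s0, s1, s2, s3, s5, s6, s8} → {s0, s1, s2, s3, s5, s6, s8}.
That set has 7 states.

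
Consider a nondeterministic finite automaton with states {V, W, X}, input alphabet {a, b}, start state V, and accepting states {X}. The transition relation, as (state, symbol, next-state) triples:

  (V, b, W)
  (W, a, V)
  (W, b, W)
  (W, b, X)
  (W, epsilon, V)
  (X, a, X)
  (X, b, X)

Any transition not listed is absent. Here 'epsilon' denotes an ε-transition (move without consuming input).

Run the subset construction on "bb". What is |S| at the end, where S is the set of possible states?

3

Start in {V}.
Read 'b': V→{W}; union {W}; ε-closure = {V, W}.
Read 'b': V→{W}, W→{W, X}; union {W, X}; ε-closure = {V, W, X}.
That set has 3 states.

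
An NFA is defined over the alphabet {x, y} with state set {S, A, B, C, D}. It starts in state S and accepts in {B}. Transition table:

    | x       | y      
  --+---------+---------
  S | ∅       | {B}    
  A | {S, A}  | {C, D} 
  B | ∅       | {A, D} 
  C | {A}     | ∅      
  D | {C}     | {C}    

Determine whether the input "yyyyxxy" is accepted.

Yes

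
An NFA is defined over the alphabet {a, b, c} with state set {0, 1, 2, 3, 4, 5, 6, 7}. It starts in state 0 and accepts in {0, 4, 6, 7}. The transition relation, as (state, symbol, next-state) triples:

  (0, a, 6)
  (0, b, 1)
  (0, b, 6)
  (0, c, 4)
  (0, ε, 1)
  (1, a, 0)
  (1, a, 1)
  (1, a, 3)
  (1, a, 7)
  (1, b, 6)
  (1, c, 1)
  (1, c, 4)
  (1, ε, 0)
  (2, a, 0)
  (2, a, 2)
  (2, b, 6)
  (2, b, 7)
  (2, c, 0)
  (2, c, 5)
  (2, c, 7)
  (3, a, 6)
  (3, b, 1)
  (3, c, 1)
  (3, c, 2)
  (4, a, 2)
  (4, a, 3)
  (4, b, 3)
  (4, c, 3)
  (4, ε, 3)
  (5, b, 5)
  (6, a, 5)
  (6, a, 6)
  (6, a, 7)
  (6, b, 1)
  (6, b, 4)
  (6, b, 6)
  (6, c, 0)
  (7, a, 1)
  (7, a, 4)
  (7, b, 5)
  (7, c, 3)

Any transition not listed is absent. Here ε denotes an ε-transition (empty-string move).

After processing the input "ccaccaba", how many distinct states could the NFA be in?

8

Start: ε-closure({0}) = {0, 1}.
Read 'c': 0→{4}, 1→{1, 4}; union {1, 4}; ε-closure = {0, 1, 3, 4}.
Read 'c': 0→{4}, 1→{1, 4}, 3→{1, 2}, 4→{3}; union {1, 2, 3, 4}; ε-closure = {0, 1, 2, 3, 4}.
Read 'a': 0→{6}, 1→{0, 1, 3, 7}, 2→{0, 2}, 3→{6}, 4→{2, 3}; now {0, 1, 2, 3, 6, 7}.
Read 'c': 0→{4}, 1→{1, 4}, 2→{0, 5, 7}, 3→{1, 2}, 6→{0}, 7→{3}; now {0, 1, 2, 3, 4, 5, 7}.
Read 'c': 0→{4}, 1→{1, 4}, 2→{0, 5, 7}, 3→{1, 2}, 4→{3}, 5→∅, 7→{3}; now {0, 1, 2, 3, 4, 5, 7}.
Read 'a': 0→{6}, 1→{0, 1, 3, 7}, 2→{0, 2}, 3→{6}, 4→{2, 3}, 5→∅, 7→{1, 4}; now {0, 1, 2, 3, 4, 6, 7}.
Read 'b': 0→{1, 6}, 1→{6}, 2→{6, 7}, 3→{1}, 4→{3}, 6→{1, 4, 6}, 7→{5}; union {1, 3, 4, 5, 6, 7}; ε-closure = {0, 1, 3, 4, 5, 6, 7}.
Read 'a': 0→{6}, 1→{0, 1, 3, 7}, 3→{6}, 4→{2, 3}, 5→∅, 6→{5, 6, 7}, 7→{1, 4}; now {0, 1, 2, 3, 4, 5, 6, 7}.
That set has 8 states.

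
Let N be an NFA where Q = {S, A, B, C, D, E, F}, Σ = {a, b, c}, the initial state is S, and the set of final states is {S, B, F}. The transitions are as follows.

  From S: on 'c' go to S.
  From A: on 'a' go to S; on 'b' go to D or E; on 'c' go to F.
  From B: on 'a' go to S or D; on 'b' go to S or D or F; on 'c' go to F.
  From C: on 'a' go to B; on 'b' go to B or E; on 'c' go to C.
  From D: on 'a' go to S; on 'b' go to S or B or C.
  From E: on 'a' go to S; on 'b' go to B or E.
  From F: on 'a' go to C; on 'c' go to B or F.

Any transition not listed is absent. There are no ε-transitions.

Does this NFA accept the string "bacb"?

No

Start in {S}.
Read 'b': {S} → ∅.
The set is empty and remains empty for the remaining 3 symbols.
The final set ∅ contains no accepting state.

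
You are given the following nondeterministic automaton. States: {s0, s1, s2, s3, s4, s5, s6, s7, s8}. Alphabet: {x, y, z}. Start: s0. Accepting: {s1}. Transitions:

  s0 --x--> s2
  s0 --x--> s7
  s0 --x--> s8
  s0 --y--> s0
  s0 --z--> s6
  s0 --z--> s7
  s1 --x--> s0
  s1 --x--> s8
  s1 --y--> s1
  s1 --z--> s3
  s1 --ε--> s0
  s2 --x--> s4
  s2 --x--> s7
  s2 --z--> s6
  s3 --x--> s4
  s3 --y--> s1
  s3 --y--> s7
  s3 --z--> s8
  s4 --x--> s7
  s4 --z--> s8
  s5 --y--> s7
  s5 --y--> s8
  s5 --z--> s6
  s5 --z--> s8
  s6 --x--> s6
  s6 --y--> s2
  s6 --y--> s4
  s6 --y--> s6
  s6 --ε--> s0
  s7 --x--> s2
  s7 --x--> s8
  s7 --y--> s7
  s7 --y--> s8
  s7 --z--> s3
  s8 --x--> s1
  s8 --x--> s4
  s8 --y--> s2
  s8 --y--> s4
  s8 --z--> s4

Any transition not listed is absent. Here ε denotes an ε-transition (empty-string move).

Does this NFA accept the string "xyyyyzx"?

Yes

Start in {s0}.
Read 'x': {s0} → {s2, s7, s8}.
Read 'y': {s2, s7, s8} → {s2, s4, s7, s8}.
Read 'y': {s2, s4, s7, s8} → {s2, s4, s7, s8}.
Read 'y': {s2, s4, s7, s8} → {s2, s4, s7, s8}.
Read 'y': {s2, s4, s7, s8} → {s2, s4, s7, s8}.
Read 'z': {s2, s4, s7, s8} → {s0, s3, s4, s6, s8}.
Read 'x': {s0, s3, s4, s6, s8} → {s0, s1, s2, s4, s6, s7, s8}.
The final set {s0, s1, s2, s4, s6, s7, s8} contains the accepting state s1.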